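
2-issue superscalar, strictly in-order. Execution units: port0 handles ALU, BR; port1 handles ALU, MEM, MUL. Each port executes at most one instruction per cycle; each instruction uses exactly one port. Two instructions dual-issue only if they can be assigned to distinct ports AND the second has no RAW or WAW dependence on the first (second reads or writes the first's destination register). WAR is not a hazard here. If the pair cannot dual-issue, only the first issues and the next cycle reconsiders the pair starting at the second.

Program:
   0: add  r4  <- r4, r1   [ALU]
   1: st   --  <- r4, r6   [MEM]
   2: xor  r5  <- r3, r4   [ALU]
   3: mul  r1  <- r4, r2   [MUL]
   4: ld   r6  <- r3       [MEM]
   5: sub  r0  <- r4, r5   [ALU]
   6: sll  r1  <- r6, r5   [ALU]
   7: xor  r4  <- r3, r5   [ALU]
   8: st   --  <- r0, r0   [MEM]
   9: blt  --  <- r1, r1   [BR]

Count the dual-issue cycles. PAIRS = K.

PAIRS = 4

c0: i0 add  RAW r4
c1: i1,i2 st/xor  2-wide
c2: i3 mul  no-port MUL/MEM
c3: i4,i5 ld/sub  2-wide
c4: i6,i7 sll/xor  2-wide
c5: i8,i9 st/blt  2-wide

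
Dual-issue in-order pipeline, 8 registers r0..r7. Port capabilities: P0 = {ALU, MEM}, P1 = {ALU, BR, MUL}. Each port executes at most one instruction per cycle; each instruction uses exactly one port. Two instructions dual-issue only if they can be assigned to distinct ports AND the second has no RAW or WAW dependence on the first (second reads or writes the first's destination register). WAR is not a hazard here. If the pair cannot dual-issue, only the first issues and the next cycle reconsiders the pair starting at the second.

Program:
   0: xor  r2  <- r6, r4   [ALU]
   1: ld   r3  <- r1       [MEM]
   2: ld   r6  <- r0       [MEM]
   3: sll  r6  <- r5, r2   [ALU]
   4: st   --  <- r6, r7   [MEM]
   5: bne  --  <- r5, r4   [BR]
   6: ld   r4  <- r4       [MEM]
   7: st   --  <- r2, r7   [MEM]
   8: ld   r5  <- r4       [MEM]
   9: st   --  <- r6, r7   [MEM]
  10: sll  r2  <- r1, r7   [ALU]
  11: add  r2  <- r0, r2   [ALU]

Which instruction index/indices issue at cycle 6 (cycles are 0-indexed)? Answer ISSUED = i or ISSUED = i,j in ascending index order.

ISSUED = 8

#0 head=0: xor.ALU/ld.MEM i0,i1 2-wide
#1 head=2: ld.MEM i2 WAW r6
#2 head=3: sll.ALU i3 RAW r6
#3 head=4: st.MEM/bne.BR i4,i5 2-wide
#4 head=6: ld.MEM i6 no-port MEM/MEM
#5 head=7: st.MEM i7 no-port MEM/MEM
#6 head=8: ld.MEM i8 no-port MEM/MEM
#7 head=9: st.MEM/sll.ALU i9,i10 2-wide
#8 head=11: add.ALU i11 tail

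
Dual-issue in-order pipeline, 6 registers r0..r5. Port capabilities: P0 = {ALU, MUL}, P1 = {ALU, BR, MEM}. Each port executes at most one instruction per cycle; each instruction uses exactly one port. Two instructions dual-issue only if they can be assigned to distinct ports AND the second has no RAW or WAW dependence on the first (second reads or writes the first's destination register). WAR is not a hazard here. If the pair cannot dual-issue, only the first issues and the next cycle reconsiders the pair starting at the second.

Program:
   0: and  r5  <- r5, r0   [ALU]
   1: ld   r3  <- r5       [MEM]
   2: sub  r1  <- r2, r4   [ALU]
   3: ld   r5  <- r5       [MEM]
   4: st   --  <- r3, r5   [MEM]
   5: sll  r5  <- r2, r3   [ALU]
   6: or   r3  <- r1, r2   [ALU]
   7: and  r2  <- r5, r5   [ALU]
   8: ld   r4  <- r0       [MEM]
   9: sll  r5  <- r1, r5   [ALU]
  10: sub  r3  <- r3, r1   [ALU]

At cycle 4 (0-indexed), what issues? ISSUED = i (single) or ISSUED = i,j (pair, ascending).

0. and.ALU @i0  | RAW r5
1. ld.MEM sub.ALU @i1+i2  | 2-wide
2. ld.MEM @i3  | no-port MEM/MEM
3. st.MEM sll.ALU @i4+i5  | 2-wide
4. or.ALU and.ALU @i6+i7  | 2-wide
5. ld.MEM sll.ALU @i8+i9  | 2-wide
6. sub.ALU @i10  | tail

ISSUED = 6,7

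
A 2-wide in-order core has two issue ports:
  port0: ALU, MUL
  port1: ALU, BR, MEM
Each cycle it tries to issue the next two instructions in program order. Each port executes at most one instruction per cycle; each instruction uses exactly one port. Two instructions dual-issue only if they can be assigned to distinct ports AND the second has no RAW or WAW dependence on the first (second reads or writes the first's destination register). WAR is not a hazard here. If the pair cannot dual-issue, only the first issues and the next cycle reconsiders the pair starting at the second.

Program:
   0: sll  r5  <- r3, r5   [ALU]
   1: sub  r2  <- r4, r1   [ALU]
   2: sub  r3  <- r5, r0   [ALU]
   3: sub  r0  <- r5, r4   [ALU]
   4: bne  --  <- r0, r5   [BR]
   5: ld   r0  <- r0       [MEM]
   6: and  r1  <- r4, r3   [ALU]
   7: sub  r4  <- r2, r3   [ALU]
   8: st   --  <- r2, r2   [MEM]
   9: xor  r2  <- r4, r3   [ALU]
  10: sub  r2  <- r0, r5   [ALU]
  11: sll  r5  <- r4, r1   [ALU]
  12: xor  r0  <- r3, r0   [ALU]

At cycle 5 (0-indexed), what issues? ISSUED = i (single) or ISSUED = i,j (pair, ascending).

ISSUED = 9

#0 head=0: sll/sub i0+i1 pair
#1 head=2: sub/sub i2+i3 pair
#2 head=4: bne i4 no-port BR/MEM
#3 head=5: ld/and i5+i6 pair
#4 head=7: sub/st i7+i8 pair
#5 head=9: xor i9 WAW r2
#6 head=10: sub/sll i10+i11 pair
#7 head=12: xor i12 tail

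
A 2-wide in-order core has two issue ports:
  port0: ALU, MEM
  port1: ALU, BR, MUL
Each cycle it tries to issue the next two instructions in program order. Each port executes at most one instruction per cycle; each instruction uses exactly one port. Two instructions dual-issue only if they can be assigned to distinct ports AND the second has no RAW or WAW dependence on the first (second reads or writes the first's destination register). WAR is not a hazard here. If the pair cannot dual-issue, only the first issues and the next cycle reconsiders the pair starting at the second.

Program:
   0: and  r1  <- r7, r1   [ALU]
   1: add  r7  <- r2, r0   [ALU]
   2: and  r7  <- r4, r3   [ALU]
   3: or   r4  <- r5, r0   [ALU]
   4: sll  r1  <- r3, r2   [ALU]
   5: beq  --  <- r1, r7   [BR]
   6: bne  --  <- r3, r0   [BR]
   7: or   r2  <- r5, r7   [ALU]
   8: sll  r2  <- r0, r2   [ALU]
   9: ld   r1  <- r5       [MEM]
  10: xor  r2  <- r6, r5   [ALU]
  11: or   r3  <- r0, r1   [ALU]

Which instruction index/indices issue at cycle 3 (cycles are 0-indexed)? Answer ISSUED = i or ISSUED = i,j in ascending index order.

ISSUED = 5

[0] i0,i1  and;add  -- dual
[1] i2,i3  and;or  -- dual
[2] i4  sll  -- RAW r1
[3] i5  beq  -- no-port BR/BR
[4] i6,i7  bne;or  -- dual
[5] i8,i9  sll;ld  -- dual
[6] i10,i11  xor;or  -- dual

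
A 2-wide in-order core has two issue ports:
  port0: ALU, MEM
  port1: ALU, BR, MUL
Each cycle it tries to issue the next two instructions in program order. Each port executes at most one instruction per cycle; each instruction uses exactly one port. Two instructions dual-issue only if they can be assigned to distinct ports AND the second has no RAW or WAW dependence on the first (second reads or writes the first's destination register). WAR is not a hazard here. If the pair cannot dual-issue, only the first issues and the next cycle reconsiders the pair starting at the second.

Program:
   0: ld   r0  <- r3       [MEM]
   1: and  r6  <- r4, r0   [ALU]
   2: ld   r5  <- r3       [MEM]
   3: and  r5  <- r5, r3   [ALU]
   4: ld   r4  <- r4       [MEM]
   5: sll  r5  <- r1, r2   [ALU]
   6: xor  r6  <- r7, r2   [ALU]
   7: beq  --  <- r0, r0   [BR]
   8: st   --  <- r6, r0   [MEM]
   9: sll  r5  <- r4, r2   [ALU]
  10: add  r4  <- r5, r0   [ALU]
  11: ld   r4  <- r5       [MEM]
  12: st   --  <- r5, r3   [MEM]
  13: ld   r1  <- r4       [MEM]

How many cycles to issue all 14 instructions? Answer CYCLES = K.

[0] i0  ld  -- RAW r0
[1] i1,i2  and/ld  -- dual
[2] i3,i4  and/ld  -- dual
[3] i5,i6  sll/xor  -- dual
[4] i7,i8  beq/st  -- dual
[5] i9  sll  -- RAW r5
[6] i10  add  -- WAW r4
[7] i11  ld  -- no-port MEM/MEM
[8] i12  st  -- no-port MEM/MEM
[9] i13  ld  -- tail

CYCLES = 10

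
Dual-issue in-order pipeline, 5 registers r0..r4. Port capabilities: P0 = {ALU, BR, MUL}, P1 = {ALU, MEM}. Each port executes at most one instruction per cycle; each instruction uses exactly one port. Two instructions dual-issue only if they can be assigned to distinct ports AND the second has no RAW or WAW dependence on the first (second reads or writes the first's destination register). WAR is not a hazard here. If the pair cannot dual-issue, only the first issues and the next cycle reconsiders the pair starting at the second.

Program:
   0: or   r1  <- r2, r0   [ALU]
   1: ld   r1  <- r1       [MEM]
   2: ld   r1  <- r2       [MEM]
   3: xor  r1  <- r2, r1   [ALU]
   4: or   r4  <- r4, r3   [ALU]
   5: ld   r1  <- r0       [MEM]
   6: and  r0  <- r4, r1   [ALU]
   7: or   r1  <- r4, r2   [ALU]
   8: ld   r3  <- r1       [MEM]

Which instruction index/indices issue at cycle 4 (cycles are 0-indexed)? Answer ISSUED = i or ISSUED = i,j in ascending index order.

#0 head=0: or.ALU i0 RAW+WAW r1
#1 head=1: ld.MEM i1 no-port MEM/MEM
#2 head=2: ld.MEM i2 RAW+WAW r1
#3 head=3: xor.ALU+or.ALU i3,i4 dual
#4 head=5: ld.MEM i5 RAW r1
#5 head=6: and.ALU+or.ALU i6,i7 dual
#6 head=8: ld.MEM i8 tail

ISSUED = 5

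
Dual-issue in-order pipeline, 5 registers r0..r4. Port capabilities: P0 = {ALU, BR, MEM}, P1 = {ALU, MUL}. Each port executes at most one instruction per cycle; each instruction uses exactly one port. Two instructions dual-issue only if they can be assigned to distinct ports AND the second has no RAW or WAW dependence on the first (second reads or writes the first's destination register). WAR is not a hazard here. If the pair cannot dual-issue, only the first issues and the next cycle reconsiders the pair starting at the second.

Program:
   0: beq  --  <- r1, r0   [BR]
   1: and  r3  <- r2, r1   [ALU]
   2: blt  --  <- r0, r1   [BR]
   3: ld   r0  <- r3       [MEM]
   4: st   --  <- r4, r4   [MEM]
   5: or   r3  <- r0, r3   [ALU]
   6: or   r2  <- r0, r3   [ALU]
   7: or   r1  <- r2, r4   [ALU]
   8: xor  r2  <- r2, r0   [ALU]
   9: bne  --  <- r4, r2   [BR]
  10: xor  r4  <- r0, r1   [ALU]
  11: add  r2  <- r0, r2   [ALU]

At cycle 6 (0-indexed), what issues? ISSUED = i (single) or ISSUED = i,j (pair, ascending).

#0 head=0: beq.BR and.ALU i0,i1 dual
#1 head=2: blt.BR i2 no-port BR/MEM
#2 head=3: ld.MEM i3 no-port MEM/MEM
#3 head=4: st.MEM or.ALU i4,i5 dual
#4 head=6: or.ALU i6 RAW r2
#5 head=7: or.ALU xor.ALU i7,i8 dual
#6 head=9: bne.BR xor.ALU i9,i10 dual
#7 head=11: add.ALU i11 tail

ISSUED = 9,10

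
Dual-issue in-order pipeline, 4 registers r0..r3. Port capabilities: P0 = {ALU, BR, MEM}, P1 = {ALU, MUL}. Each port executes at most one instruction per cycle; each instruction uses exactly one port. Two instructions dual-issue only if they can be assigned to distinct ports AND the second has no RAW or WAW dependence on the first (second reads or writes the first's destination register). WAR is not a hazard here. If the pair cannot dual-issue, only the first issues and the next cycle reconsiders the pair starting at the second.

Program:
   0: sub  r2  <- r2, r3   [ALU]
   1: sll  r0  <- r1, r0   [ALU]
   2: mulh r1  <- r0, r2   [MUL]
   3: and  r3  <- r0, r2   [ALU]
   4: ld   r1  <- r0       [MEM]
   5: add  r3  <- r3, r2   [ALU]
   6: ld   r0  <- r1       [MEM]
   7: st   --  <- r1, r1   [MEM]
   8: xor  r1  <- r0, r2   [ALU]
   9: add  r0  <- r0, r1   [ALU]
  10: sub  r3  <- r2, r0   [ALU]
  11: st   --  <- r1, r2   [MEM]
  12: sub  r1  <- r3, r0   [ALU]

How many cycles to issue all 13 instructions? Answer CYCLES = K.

CYCLES = 8

#0 head=0: sub.ALU/sll.ALU i0&i1 2-wide
#1 head=2: mulh.MUL/and.ALU i2&i3 2-wide
#2 head=4: ld.MEM/add.ALU i4&i5 2-wide
#3 head=6: ld.MEM i6 no-port MEM/MEM
#4 head=7: st.MEM/xor.ALU i7&i8 2-wide
#5 head=9: add.ALU i9 RAW r0
#6 head=10: sub.ALU/st.MEM i10&i11 2-wide
#7 head=12: sub.ALU i12 tail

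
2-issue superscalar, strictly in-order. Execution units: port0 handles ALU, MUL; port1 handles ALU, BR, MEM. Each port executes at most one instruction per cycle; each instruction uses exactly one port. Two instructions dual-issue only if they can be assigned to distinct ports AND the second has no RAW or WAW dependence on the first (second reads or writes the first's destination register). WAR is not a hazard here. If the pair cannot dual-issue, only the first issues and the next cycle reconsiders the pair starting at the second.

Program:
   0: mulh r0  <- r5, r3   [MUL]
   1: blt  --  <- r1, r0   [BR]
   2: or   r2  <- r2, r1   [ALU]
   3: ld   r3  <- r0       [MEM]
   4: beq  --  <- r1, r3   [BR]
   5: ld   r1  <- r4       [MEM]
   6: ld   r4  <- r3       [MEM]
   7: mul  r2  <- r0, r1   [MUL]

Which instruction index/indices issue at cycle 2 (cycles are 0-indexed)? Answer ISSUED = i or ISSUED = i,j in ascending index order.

ISSUED = 3

#0 head=0: mulh i0 RAW r0
#1 head=1: blt/or i1,i2 2-wide
#2 head=3: ld i3 no-port MEM/BR
#3 head=4: beq i4 no-port BR/MEM
#4 head=5: ld i5 no-port MEM/MEM
#5 head=6: ld/mul i6,i7 2-wide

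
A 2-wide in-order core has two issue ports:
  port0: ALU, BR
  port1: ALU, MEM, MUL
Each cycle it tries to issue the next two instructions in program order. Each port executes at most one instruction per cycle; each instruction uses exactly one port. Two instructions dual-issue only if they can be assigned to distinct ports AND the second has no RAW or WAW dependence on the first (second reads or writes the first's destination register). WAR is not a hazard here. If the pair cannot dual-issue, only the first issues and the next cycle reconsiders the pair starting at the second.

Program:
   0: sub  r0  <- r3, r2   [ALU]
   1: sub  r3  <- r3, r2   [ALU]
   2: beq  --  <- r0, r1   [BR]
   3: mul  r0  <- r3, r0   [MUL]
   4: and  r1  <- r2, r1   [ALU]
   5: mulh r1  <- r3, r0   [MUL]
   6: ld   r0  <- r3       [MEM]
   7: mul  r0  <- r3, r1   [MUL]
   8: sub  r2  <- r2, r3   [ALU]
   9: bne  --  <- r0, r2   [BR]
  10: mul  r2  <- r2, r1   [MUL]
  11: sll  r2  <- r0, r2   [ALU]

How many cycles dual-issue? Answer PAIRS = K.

PAIRS = 4

t=0 i0&i1:sub.ALU+sub.ALU ; pair
t=1 i2&i3:beq.BR+mul.MUL ; pair
t=2 i4:and.ALU ; WAW r1
t=3 i5:mulh.MUL ; no-port MUL/MEM
t=4 i6:ld.MEM ; no-port MEM/MUL
t=5 i7&i8:mul.MUL+sub.ALU ; pair
t=6 i9&i10:bne.BR+mul.MUL ; pair
t=7 i11:sll.ALU ; tail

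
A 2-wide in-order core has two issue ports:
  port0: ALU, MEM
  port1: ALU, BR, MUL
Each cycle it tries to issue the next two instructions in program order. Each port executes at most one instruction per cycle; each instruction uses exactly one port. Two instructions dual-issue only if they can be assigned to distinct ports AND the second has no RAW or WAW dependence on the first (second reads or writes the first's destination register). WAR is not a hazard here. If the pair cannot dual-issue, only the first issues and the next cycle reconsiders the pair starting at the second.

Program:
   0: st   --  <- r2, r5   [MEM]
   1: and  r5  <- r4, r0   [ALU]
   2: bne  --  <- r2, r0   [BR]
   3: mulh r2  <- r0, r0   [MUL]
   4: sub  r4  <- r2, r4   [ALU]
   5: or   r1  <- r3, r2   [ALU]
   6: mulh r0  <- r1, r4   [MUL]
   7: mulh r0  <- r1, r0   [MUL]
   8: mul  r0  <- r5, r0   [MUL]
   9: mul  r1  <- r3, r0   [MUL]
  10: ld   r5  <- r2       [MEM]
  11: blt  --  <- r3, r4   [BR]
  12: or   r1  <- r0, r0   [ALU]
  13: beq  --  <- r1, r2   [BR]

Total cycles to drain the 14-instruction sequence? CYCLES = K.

CYCLES = 10

#0 head=0: st/and i0/i1 pair
#1 head=2: bne i2 no-port BR/MUL
#2 head=3: mulh i3 RAW r2
#3 head=4: sub/or i4/i5 pair
#4 head=6: mulh i6 no-port MUL/MUL
#5 head=7: mulh i7 no-port MUL/MUL
#6 head=8: mul i8 no-port MUL/MUL
#7 head=9: mul/ld i9/i10 pair
#8 head=11: blt/or i11/i12 pair
#9 head=13: beq i13 tail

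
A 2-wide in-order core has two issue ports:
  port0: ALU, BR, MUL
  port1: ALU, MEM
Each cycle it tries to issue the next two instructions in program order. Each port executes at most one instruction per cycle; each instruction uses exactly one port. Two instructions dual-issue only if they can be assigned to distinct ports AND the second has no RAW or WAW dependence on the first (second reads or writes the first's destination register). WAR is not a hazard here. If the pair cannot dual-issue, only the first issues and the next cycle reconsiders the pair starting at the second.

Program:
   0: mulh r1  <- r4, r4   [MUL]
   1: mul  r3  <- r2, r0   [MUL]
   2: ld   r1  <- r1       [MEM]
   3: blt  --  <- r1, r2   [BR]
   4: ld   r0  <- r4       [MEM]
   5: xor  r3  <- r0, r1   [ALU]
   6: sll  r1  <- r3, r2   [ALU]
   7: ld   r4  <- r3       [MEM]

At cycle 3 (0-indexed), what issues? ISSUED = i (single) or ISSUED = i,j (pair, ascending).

ISSUED = 5

[0] i0  mulh.MUL  -- no-port MUL/MUL
[1] i1&i2  mul.MUL;ld.MEM  -- 2-wide
[2] i3&i4  blt.BR;ld.MEM  -- 2-wide
[3] i5  xor.ALU  -- RAW r3
[4] i6&i7  sll.ALU;ld.MEM  -- 2-wide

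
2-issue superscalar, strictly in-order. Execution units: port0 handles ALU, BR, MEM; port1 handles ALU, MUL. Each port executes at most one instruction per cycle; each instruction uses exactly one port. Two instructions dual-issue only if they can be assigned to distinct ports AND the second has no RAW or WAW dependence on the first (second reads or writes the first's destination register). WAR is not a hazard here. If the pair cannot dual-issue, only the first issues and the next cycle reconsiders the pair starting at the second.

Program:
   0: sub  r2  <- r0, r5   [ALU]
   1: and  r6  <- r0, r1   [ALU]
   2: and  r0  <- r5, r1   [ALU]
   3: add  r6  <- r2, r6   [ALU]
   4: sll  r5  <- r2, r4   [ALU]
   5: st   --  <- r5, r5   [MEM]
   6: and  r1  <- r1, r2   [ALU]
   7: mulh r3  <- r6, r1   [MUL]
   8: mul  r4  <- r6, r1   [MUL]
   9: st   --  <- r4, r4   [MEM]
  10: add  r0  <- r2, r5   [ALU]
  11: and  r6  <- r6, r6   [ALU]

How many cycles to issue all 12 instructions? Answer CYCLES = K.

c0: i0,i1 sub.ALU/and.ALU  dual
c1: i2,i3 and.ALU/add.ALU  dual
c2: i4 sll.ALU  RAW r5
c3: i5,i6 st.MEM/and.ALU  dual
c4: i7 mulh.MUL  no-port MUL/MUL
c5: i8 mul.MUL  RAW r4
c6: i9,i10 st.MEM/add.ALU  dual
c7: i11 and.ALU  tail

CYCLES = 8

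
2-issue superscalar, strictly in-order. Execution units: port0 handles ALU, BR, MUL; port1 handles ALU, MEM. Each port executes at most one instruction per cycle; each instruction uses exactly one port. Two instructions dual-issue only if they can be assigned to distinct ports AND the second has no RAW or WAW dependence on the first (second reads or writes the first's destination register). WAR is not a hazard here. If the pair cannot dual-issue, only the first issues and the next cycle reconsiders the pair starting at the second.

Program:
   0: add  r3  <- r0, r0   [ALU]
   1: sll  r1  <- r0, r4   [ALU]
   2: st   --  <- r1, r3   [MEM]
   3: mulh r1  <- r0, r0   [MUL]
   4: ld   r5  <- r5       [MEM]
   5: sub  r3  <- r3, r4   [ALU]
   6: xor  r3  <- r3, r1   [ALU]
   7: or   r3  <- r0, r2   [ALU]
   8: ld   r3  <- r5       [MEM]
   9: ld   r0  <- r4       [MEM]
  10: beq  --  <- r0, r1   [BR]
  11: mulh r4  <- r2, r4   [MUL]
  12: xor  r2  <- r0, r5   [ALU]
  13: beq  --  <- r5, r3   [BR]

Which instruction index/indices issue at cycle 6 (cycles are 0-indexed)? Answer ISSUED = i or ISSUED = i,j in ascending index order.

  cy0 -> i0&i1 (add+sll) dual
  cy1 -> i2&i3 (st+mulh) dual
  cy2 -> i4&i5 (ld+sub) dual
  cy3 -> i6 (xor) WAW r3
  cy4 -> i7 (or) WAW r3
  cy5 -> i8 (ld) no-port MEM/MEM
  cy6 -> i9 (ld) RAW r0
  cy7 -> i10 (beq) no-port BR/MUL
  cy8 -> i11&i12 (mulh+xor) dual
  cy9 -> i13 (beq) tail

ISSUED = 9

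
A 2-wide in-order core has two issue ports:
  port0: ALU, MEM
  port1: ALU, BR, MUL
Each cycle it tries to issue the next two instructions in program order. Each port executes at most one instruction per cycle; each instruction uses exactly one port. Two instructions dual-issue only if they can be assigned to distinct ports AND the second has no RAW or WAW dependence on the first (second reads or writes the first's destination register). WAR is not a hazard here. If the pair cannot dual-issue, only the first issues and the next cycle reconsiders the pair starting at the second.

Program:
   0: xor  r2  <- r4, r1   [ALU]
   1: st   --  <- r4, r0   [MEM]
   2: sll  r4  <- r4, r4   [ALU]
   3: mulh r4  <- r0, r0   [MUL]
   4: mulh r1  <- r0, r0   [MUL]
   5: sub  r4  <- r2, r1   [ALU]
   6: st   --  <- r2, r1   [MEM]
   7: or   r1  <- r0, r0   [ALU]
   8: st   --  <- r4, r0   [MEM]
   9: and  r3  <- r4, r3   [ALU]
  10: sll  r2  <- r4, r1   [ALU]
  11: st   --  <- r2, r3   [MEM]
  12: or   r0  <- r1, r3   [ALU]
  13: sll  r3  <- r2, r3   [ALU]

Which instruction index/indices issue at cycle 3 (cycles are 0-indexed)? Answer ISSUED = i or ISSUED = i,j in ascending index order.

ISSUED = 4

0. xor/st @i0/i1  | dual
1. sll @i2  | WAW r4
2. mulh @i3  | no-port MUL/MUL
3. mulh @i4  | RAW r1
4. sub/st @i5/i6  | dual
5. or/st @i7/i8  | dual
6. and/sll @i9/i10  | dual
7. st/or @i11/i12  | dual
8. sll @i13  | tail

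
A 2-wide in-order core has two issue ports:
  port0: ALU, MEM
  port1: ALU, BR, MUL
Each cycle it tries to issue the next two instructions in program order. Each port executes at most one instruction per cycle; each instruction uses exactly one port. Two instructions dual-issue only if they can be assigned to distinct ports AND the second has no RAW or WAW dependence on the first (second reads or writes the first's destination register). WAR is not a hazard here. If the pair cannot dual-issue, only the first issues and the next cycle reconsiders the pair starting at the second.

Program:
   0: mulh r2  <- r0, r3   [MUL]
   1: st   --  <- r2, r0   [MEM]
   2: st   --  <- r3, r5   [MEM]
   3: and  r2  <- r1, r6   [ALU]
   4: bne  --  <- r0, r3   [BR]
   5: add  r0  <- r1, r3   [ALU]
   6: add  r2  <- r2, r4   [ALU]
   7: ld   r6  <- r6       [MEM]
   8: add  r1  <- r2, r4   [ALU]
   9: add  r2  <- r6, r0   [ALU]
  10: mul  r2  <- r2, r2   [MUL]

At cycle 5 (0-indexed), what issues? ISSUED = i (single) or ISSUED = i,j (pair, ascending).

#0 head=0: mulh i0 RAW r2
#1 head=1: st i1 no-port MEM/MEM
#2 head=2: st and i2&i3 dual
#3 head=4: bne add i4&i5 dual
#4 head=6: add ld i6&i7 dual
#5 head=8: add add i8&i9 dual
#6 head=10: mul i10 tail

ISSUED = 8,9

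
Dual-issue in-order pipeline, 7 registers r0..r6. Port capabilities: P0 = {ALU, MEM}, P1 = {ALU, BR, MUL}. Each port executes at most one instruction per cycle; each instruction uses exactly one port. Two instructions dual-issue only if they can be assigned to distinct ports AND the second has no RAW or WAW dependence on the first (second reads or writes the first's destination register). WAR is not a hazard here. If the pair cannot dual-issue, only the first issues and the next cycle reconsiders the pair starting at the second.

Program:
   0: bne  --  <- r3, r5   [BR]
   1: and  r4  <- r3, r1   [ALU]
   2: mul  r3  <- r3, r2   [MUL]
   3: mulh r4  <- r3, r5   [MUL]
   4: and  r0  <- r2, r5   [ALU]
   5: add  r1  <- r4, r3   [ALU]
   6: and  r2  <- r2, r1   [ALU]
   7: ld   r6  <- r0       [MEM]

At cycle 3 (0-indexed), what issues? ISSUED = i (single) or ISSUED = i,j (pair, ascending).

[0] i0/i1  bne.BR+and.ALU  -- 2-wide
[1] i2  mul.MUL  -- no-port MUL/MUL
[2] i3/i4  mulh.MUL+and.ALU  -- 2-wide
[3] i5  add.ALU  -- RAW r1
[4] i6/i7  and.ALU+ld.MEM  -- 2-wide

ISSUED = 5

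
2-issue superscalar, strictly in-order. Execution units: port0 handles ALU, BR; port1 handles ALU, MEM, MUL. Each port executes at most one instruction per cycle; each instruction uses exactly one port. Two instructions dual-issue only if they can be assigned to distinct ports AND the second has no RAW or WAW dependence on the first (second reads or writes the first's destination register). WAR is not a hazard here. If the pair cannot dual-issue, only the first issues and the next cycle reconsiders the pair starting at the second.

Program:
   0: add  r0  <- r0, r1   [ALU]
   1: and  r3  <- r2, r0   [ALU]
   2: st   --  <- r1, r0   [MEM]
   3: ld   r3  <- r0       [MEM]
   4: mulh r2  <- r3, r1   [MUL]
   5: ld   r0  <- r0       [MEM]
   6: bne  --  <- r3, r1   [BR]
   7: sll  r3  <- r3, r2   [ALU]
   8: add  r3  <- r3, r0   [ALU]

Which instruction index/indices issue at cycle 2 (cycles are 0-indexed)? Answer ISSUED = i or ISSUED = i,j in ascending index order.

#0 head=0: add.ALU i0 RAW r0
#1 head=1: and.ALU+st.MEM i1,i2 2-wide
#2 head=3: ld.MEM i3 no-port MEM/MUL
#3 head=4: mulh.MUL i4 no-port MUL/MEM
#4 head=5: ld.MEM+bne.BR i5,i6 2-wide
#5 head=7: sll.ALU i7 RAW+WAW r3
#6 head=8: add.ALU i8 tail

ISSUED = 3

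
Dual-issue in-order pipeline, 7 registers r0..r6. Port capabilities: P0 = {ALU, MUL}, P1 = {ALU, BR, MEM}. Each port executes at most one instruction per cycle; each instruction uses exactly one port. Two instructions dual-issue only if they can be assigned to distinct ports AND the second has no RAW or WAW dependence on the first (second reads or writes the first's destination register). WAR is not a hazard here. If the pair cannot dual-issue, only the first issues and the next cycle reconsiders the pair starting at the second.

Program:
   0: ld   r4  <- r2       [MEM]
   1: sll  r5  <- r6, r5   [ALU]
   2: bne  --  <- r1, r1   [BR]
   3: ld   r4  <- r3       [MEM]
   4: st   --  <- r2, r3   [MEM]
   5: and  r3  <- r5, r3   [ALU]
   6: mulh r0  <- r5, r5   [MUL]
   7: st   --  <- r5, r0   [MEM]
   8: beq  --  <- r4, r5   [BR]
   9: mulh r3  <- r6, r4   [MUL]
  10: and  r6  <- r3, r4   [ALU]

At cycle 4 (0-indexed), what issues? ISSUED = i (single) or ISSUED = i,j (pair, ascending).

ISSUED = 6

[0] i0+i1  ld.MEM;sll.ALU  -- 2-wide
[1] i2  bne.BR  -- no-port BR/MEM
[2] i3  ld.MEM  -- no-port MEM/MEM
[3] i4+i5  st.MEM;and.ALU  -- 2-wide
[4] i6  mulh.MUL  -- RAW r0
[5] i7  st.MEM  -- no-port MEM/BR
[6] i8+i9  beq.BR;mulh.MUL  -- 2-wide
[7] i10  and.ALU  -- tail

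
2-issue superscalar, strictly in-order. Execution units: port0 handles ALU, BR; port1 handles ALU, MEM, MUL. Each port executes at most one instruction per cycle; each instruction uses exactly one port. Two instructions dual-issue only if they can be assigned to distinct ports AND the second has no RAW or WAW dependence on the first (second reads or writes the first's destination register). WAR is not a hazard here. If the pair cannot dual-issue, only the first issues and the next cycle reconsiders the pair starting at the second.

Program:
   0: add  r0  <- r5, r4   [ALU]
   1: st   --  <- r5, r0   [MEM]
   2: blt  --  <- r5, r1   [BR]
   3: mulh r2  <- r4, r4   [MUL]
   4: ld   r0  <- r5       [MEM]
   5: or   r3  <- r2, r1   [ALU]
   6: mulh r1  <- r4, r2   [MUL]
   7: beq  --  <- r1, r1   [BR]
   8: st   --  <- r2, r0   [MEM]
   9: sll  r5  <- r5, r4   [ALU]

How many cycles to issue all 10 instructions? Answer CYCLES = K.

CYCLES = 7

c0: i0 add  RAW r0
c1: i1/i2 st;blt  pair
c2: i3 mulh  no-port MUL/MEM
c3: i4/i5 ld;or  pair
c4: i6 mulh  RAW r1
c5: i7/i8 beq;st  pair
c6: i9 sll  tail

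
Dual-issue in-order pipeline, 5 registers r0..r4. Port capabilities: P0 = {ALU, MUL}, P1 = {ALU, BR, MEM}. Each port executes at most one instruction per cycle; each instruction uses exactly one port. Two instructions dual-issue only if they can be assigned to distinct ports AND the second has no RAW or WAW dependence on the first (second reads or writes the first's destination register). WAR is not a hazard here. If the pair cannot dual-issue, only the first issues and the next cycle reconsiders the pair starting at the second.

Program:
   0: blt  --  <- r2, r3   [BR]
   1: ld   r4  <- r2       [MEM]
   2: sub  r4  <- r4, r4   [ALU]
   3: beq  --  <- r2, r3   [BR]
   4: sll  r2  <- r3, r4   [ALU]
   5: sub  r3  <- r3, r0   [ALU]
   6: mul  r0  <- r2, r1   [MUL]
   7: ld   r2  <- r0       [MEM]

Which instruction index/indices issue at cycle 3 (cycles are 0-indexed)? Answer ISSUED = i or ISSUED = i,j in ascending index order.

  cy0 -> i0 (blt.BR) no-port BR/MEM
  cy1 -> i1 (ld.MEM) RAW+WAW r4
  cy2 -> i2&i3 (sub.ALU;beq.BR) pair
  cy3 -> i4&i5 (sll.ALU;sub.ALU) pair
  cy4 -> i6 (mul.MUL) RAW r0
  cy5 -> i7 (ld.MEM) tail

ISSUED = 4,5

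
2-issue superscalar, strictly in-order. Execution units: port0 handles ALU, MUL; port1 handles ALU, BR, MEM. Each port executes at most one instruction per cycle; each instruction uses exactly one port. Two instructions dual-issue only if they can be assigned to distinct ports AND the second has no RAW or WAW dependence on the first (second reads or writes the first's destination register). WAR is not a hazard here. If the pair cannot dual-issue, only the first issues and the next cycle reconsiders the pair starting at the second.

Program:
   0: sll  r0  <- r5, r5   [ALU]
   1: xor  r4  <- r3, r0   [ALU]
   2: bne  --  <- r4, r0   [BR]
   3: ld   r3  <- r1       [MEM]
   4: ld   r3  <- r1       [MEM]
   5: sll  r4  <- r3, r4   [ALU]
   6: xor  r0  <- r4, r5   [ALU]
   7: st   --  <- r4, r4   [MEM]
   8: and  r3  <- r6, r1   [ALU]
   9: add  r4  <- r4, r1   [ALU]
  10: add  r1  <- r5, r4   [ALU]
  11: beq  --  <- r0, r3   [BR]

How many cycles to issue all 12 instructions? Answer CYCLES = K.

CYCLES = 9

0. sll.ALU @i0  | RAW r0
1. xor.ALU @i1  | RAW r4
2. bne.BR @i2  | no-port BR/MEM
3. ld.MEM @i3  | no-port MEM/MEM
4. ld.MEM @i4  | RAW r3
5. sll.ALU @i5  | RAW r4
6. xor.ALU/st.MEM @i6&i7  | pair
7. and.ALU/add.ALU @i8&i9  | pair
8. add.ALU/beq.BR @i10&i11  | pair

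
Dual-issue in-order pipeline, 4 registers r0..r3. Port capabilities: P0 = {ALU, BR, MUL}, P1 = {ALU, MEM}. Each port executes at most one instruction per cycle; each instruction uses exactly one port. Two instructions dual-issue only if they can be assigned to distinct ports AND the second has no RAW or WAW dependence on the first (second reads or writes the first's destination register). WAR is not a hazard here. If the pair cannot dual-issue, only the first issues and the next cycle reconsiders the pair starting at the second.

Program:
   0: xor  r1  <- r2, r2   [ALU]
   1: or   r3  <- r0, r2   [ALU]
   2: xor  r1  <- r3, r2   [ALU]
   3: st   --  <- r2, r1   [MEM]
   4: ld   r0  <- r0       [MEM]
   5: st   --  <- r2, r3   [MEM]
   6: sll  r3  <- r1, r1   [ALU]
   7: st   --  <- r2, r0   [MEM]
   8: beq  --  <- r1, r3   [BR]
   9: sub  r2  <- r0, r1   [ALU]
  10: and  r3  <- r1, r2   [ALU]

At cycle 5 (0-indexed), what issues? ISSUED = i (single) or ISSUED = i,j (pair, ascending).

[0] i0/i1  xor.ALU+or.ALU  -- pair
[1] i2  xor.ALU  -- RAW r1
[2] i3  st.MEM  -- no-port MEM/MEM
[3] i4  ld.MEM  -- no-port MEM/MEM
[4] i5/i6  st.MEM+sll.ALU  -- pair
[5] i7/i8  st.MEM+beq.BR  -- pair
[6] i9  sub.ALU  -- RAW r2
[7] i10  and.ALU  -- tail

ISSUED = 7,8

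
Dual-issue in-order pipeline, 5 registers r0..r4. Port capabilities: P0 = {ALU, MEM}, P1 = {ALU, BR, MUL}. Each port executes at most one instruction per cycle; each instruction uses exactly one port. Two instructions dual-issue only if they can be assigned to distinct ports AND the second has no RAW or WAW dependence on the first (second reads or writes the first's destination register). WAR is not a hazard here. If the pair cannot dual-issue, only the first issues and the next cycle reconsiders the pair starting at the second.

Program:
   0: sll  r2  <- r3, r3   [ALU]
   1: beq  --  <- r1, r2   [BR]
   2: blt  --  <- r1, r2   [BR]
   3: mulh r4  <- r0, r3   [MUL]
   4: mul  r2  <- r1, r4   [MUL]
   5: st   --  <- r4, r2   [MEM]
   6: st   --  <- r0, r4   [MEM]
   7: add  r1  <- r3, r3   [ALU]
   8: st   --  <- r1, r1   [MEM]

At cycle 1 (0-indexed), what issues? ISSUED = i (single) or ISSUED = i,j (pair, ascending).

c0: i0 sll  RAW r2
c1: i1 beq  no-port BR/BR
c2: i2 blt  no-port BR/MUL
c3: i3 mulh  no-port MUL/MUL
c4: i4 mul  RAW r2
c5: i5 st  no-port MEM/MEM
c6: i6+i7 st add  dual
c7: i8 st  tail

ISSUED = 1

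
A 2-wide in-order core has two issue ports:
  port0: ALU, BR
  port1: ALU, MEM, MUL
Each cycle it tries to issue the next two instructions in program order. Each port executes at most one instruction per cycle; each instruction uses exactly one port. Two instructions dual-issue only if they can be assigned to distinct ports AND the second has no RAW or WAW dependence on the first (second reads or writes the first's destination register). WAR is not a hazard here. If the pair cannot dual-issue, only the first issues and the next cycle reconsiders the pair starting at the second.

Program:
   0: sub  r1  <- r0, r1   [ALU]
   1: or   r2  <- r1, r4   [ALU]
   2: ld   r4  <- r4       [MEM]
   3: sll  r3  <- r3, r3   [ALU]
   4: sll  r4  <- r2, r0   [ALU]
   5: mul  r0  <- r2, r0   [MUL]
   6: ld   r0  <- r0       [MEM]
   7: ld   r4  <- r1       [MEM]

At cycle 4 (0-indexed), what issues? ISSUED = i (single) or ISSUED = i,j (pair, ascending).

c0: i0 sub  RAW r1
c1: i1&i2 or+ld  2-wide
c2: i3&i4 sll+sll  2-wide
c3: i5 mul  no-port MUL/MEM
c4: i6 ld  no-port MEM/MEM
c5: i7 ld  tail

ISSUED = 6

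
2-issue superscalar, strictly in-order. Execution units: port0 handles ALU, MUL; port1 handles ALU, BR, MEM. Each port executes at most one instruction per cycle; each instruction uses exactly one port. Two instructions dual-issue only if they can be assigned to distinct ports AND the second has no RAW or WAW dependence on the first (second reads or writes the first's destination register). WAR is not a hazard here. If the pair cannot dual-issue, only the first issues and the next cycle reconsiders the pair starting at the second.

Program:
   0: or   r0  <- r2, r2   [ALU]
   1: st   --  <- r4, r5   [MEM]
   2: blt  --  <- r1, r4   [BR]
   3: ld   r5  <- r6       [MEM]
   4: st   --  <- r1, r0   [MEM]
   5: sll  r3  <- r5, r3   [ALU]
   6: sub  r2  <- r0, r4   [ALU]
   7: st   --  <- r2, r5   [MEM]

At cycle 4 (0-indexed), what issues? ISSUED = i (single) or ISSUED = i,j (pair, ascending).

#0 head=0: or/st i0&i1 2-wide
#1 head=2: blt i2 no-port BR/MEM
#2 head=3: ld i3 no-port MEM/MEM
#3 head=4: st/sll i4&i5 2-wide
#4 head=6: sub i6 RAW r2
#5 head=7: st i7 tail

ISSUED = 6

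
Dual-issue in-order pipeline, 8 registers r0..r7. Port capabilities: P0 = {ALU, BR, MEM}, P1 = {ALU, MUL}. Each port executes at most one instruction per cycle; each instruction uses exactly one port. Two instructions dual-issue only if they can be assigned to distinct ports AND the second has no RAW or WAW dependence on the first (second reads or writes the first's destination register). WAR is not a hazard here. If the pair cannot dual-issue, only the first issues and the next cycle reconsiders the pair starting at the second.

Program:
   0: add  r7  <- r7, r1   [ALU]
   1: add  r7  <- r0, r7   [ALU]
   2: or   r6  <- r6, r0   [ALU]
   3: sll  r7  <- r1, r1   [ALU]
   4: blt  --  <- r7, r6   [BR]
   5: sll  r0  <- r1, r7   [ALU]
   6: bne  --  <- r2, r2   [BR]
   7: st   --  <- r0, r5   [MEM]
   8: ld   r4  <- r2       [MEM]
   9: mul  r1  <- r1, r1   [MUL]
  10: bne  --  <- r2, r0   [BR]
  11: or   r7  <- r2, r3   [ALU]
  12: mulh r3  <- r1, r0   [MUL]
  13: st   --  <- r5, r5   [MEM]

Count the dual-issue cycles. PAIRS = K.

c0: i0 add.ALU  RAW+WAW r7
c1: i1+i2 add.ALU/or.ALU  pair
c2: i3 sll.ALU  RAW r7
c3: i4+i5 blt.BR/sll.ALU  pair
c4: i6 bne.BR  no-port BR/MEM
c5: i7 st.MEM  no-port MEM/MEM
c6: i8+i9 ld.MEM/mul.MUL  pair
c7: i10+i11 bne.BR/or.ALU  pair
c8: i12+i13 mulh.MUL/st.MEM  pair

PAIRS = 5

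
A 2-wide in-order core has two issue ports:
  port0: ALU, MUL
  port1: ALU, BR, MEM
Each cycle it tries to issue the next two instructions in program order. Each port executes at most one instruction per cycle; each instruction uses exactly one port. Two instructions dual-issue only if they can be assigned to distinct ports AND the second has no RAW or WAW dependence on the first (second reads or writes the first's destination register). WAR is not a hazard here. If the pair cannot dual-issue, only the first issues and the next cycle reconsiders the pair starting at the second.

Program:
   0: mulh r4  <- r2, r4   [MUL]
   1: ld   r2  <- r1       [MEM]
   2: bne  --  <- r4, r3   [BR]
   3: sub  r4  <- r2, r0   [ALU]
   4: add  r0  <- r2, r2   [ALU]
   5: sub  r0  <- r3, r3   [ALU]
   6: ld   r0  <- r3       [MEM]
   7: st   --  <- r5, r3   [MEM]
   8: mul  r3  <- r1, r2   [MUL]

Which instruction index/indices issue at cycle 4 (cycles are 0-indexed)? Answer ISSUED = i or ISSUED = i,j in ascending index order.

ISSUED = 6

0. mulh.MUL;ld.MEM @i0/i1  | dual
1. bne.BR;sub.ALU @i2/i3  | dual
2. add.ALU @i4  | WAW r0
3. sub.ALU @i5  | WAW r0
4. ld.MEM @i6  | no-port MEM/MEM
5. st.MEM;mul.MUL @i7/i8  | dual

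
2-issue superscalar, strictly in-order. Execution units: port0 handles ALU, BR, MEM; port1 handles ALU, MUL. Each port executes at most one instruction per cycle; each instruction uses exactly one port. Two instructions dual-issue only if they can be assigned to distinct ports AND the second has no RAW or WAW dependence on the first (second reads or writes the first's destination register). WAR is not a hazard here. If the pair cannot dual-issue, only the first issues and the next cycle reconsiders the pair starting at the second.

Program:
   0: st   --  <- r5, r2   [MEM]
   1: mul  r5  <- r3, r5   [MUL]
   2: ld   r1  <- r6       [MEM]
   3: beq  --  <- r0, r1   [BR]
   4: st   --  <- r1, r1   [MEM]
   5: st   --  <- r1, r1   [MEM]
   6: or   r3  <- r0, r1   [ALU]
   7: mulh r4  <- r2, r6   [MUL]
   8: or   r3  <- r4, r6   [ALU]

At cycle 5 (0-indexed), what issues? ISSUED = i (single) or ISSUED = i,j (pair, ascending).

[0] i0&i1  st.MEM/mul.MUL  -- 2-wide
[1] i2  ld.MEM  -- no-port MEM/BR
[2] i3  beq.BR  -- no-port BR/MEM
[3] i4  st.MEM  -- no-port MEM/MEM
[4] i5&i6  st.MEM/or.ALU  -- 2-wide
[5] i7  mulh.MUL  -- RAW r4
[6] i8  or.ALU  -- tail

ISSUED = 7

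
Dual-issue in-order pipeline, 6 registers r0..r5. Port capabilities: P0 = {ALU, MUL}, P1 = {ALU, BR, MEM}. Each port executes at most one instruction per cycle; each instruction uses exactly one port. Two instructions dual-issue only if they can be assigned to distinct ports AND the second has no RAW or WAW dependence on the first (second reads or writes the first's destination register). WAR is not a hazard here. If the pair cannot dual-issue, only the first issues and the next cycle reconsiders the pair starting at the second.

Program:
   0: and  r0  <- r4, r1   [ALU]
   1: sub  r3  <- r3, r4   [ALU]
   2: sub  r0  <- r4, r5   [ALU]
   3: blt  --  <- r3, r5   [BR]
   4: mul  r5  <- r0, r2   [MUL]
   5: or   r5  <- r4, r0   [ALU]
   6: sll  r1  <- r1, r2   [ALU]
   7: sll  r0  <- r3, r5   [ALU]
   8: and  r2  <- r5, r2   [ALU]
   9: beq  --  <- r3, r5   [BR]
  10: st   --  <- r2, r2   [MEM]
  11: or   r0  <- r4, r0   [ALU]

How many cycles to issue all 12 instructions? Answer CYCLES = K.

CYCLES = 7

0. and/sub @i0&i1  | pair
1. sub/blt @i2&i3  | pair
2. mul @i4  | WAW r5
3. or/sll @i5&i6  | pair
4. sll/and @i7&i8  | pair
5. beq @i9  | no-port BR/MEM
6. st/or @i10&i11  | pair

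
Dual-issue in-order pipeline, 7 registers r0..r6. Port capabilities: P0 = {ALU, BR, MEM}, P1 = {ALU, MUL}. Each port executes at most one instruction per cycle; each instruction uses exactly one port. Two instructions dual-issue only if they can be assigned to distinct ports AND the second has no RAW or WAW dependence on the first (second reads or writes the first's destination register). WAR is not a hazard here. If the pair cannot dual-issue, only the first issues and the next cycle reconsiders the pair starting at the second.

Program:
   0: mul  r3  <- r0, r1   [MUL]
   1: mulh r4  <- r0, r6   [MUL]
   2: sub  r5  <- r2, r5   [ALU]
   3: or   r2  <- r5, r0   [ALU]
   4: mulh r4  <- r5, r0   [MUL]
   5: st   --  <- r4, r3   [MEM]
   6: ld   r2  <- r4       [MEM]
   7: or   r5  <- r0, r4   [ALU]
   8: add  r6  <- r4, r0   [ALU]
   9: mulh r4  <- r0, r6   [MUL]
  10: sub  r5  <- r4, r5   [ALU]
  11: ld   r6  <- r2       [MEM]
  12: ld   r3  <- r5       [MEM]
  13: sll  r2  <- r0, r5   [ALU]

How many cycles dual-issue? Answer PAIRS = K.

PAIRS = 5

[0] i0  mul.MUL  -- no-port MUL/MUL
[1] i1&i2  mulh.MUL sub.ALU  -- pair
[2] i3&i4  or.ALU mulh.MUL  -- pair
[3] i5  st.MEM  -- no-port MEM/MEM
[4] i6&i7  ld.MEM or.ALU  -- pair
[5] i8  add.ALU  -- RAW r6
[6] i9  mulh.MUL  -- RAW r4
[7] i10&i11  sub.ALU ld.MEM  -- pair
[8] i12&i13  ld.MEM sll.ALU  -- pair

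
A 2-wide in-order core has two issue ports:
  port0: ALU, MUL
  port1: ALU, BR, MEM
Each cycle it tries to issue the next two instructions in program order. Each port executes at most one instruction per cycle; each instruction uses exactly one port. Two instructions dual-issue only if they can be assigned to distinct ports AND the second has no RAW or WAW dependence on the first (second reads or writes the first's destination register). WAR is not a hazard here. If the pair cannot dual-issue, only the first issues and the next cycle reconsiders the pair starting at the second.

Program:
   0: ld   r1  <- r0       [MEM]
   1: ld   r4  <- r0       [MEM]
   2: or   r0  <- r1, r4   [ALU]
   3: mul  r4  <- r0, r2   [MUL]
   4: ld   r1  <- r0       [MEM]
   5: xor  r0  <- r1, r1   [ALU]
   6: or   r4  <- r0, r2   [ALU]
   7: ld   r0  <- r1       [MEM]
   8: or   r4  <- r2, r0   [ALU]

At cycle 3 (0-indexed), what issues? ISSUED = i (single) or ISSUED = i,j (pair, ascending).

ISSUED = 3,4

#0 head=0: ld.MEM i0 no-port MEM/MEM
#1 head=1: ld.MEM i1 RAW r4
#2 head=2: or.ALU i2 RAW r0
#3 head=3: mul.MUL+ld.MEM i3&i4 pair
#4 head=5: xor.ALU i5 RAW r0
#5 head=6: or.ALU+ld.MEM i6&i7 pair
#6 head=8: or.ALU i8 tail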